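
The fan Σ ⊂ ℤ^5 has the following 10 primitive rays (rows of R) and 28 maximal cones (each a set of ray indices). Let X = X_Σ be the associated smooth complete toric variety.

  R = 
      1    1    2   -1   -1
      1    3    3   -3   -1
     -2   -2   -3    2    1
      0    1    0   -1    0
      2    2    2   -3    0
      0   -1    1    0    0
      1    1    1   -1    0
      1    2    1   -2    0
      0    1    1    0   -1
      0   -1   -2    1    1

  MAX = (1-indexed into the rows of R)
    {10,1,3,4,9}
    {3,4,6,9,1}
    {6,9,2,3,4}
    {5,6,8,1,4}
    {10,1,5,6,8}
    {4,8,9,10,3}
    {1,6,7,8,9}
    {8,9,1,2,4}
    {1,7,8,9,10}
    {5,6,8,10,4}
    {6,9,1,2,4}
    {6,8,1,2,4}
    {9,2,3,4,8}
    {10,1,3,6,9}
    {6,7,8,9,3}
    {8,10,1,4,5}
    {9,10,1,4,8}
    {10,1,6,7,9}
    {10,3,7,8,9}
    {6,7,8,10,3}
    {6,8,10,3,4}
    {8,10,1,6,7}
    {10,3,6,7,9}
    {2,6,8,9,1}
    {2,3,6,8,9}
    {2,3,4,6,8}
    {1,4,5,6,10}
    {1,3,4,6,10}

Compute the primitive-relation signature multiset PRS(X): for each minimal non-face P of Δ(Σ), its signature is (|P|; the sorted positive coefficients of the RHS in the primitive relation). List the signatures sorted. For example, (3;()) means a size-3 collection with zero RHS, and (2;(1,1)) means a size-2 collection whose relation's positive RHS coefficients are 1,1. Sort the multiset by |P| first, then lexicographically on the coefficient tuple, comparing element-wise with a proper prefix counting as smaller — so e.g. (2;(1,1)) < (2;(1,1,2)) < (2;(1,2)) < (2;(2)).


Σ has 14 primitive collections:

  • {2,10}:  v_{2} + v_{10} = v_{8} ; sig = (2;(1))
  • {4,7}:  v_{4} + v_{7} = v_{8} ; sig = (2;(1))
  • {5,9}:  v_{5} + v_{9} = v_{1} + v_{8} ; sig = (2;(1,1))
  • {2,5}:  v_{2} + v_{5} = v_{1} + v_{4} + v_{6} + 2·v_{8} ; sig = (2;(1,1,1,2))
  • {5,7}:  v_{5} + v_{7} = v_{1} + v_{6} + 2·v_{8} + v_{10} ; sig = (2;(1,1,1,2))
  • {2,7}:  v_{2} + v_{7} = v_{6} + 2·v_{8} + v_{9} ; sig = (2;(1,1,2))
  • {3,5}:  v_{3} + v_{5} = 2·v_{4} + v_{6} + v_{10} ; sig = (2;(1,1,2))
  • {1,3,7}:  v_{1} + v_{3} + v_{7} = 0 ; sig = (3;())
  • {1,3,8}:  v_{1} + v_{3} + v_{8} = v_{4} ; sig = (3;(1))
  • {1,2,3}:  v_{1} + v_{2} + v_{3} = 2·v_{4} + v_{6} + v_{9} ; sig = (3;(1,1,2))
  • {4,6,9,10}:  v_{4} + v_{6} + v_{9} + v_{10} = 0 ; sig = (4;())
  • {4,6,8,9}:  v_{4} + v_{6} + v_{8} + v_{9} = v_{2} ; sig = (4;(1))
  • {6,8,9,10}:  v_{6} + v_{8} + v_{9} + v_{10} = v_{7} ; sig = (4;(1))
  • {1,4,6,8,10}:  v_{1} + v_{4} + v_{6} + v_{8} + v_{10} = v_{5} ; sig = (5;(1))

Hence PRS(X_Σ) =
    (2;(1))
    (2;(1))
    (2;(1,1))
    (2;(1,1,1,2))
    (2;(1,1,1,2))
    (2;(1,1,2))
    (2;(1,1,2))
    (3;())
    (3;(1))
    (3;(1,1,2))
    (4;())
    (4;(1))
    (4;(1))
    (5;(1))


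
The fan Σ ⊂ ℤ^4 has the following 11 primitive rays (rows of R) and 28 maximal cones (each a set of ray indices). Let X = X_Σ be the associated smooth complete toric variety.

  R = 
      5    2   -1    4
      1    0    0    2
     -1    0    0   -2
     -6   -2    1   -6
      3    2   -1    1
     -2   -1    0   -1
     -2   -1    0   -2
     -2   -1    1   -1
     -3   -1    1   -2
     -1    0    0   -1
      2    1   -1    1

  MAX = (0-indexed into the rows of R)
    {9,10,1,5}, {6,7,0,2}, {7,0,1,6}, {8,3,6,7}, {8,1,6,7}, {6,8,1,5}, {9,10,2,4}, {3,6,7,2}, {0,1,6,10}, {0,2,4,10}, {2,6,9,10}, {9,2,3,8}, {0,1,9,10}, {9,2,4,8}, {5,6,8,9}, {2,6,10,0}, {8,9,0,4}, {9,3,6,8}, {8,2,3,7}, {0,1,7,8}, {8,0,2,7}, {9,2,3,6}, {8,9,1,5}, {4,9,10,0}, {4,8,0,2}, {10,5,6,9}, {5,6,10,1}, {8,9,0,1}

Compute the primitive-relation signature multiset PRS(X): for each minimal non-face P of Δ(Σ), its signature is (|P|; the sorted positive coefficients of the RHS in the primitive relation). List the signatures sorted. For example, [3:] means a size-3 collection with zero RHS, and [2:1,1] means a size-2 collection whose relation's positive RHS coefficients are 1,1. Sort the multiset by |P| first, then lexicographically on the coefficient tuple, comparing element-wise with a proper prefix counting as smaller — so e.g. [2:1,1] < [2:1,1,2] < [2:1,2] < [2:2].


Minimal non-faces — 21 found among 11 rays, 28 max cones:

  P = {1,2}:  v_{1} + v_{2} = 0  so sig = [2:]
  P = {7,10}:  v_{7} + v_{10} = 0  so sig = [2:]
  P = {0,3}:  v_{0} + v_{3} = v_{2}  so sig = [2:1]
  P = {7,9}:  v_{7} + v_{9} = v_{8}  so sig = [2:1]
  P = {8,10}:  v_{8} + v_{10} = v_{9}  so sig = [2:1]
  P = {0,5}:  v_{0} + v_{5} = v_{1} + v_{10}  so sig = [2:1,1]
  P = {1,3}:  v_{1} + v_{3} = v_{6} + v_{8}  so sig = [2:1,1]
  P = {1,4}:  v_{1} + v_{4} = v_{0} + v_{9}  so sig = [2:1,1]
  P = {2,5}:  v_{2} + v_{5} = v_{6} + v_{9}  so sig = [2:1,1]
  P = {4,5}:  v_{4} + v_{5} = v_{9} + v_{10}  so sig = [2:1,1]
  P = {4,6}:  v_{4} + v_{6} = v_{2} + v_{10}  so sig = [2:1,1]
  P = {3,10}:  v_{3} + v_{10} = v_{2} + v_{6} + v_{9}  so sig = [2:1,1,1]
  P = {4,7}:  v_{4} + v_{7} = v_{0} + v_{2} + v_{8}  so sig = [2:1,1,1]
  P = {5,7}:  v_{5} + v_{7} = v_{1} + v_{6} + v_{8}  so sig = [2:1,1,1]
  P = {3,5}:  v_{3} + v_{5} = 2·v_{6} + v_{8} + v_{9}  so sig = [2:1,1,2]
  P = {3,4}:  v_{3} + v_{4} = 2·v_{2} + v_{9}  so sig = [2:1,2]
  P = {0,6,8}:  v_{0} + v_{6} + v_{8} = 0  so sig = [3:]
  P = {0,2,9}:  v_{0} + v_{2} + v_{9} = v_{4}  so sig = [3:1]
  P = {0,6,9}:  v_{0} + v_{6} + v_{9} = v_{10}  so sig = [3:1]
  P = {1,6,9}:  v_{1} + v_{6} + v_{9} = v_{5}  so sig = [3:1]
  P = {2,6,8}:  v_{2} + v_{6} + v_{8} = v_{3}  so sig = [3:1]

Signatures (|P|; sorted positive RHS coefficients), sorted:
[[2:], [2:], [2:1], [2:1], [2:1], [2:1,1], [2:1,1], [2:1,1], [2:1,1], [2:1,1], [2:1,1], [2:1,1,1], [2:1,1,1], [2:1,1,1], [2:1,1,2], [2:1,2], [3:], [3:1], [3:1], [3:1], [3:1]]


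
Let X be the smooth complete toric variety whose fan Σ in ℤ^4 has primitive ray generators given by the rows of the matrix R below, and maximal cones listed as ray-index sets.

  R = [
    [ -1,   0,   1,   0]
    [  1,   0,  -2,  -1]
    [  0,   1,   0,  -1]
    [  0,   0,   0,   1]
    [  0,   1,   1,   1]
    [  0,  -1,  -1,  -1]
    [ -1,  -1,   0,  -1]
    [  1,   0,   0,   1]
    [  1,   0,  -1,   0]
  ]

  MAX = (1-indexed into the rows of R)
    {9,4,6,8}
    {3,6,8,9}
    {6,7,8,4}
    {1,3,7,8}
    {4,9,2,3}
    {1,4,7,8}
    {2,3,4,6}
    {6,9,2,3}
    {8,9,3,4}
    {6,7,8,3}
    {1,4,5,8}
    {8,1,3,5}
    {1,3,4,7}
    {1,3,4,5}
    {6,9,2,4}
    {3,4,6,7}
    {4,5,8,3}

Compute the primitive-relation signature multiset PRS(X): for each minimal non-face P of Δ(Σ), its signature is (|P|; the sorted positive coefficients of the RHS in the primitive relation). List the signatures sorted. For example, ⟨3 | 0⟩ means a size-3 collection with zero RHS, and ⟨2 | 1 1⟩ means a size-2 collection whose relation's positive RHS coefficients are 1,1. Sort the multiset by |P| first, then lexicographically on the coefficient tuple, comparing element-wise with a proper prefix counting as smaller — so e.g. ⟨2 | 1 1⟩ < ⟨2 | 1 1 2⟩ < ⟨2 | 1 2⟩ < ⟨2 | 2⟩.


Minimal non-faces — 14 found among 9 rays, 17 max cones:

  P={1,9}:  v_{1} + v_{9} = 0  ⟹  sig = ⟨2 | 0⟩
  P={5,6}:  v_{5} + v_{6} = 0  ⟹  sig = ⟨2 | 0⟩
  P={1,6}:  v_{1} + v_{6} = v_{7}  ⟹  sig = ⟨2 | 1⟩
  P={5,7}:  v_{5} + v_{7} = v_{1}  ⟹  sig = ⟨2 | 1⟩
  P={7,9}:  v_{7} + v_{9} = v_{6}  ⟹  sig = ⟨2 | 1⟩
  P={1,2}:  v_{1} + v_{2} = v_{3} + v_{4} + v_{6}  ⟹  sig = ⟨2 | 1 1 1⟩
  P={2,5}:  v_{2} + v_{5} = v_{3} + v_{4} + v_{9}  ⟹  sig = ⟨2 | 1 1 1⟩
  P={5,9}:  v_{5} + v_{9} = v_{3} + v_{4} + v_{8}  ⟹  sig = ⟨2 | 1 1 1⟩
  P={2,7}:  v_{2} + v_{7} = v_{3} + v_{4} + 2·v_{6}  ⟹  sig = ⟨2 | 1 1 2⟩
  P={2,8}:  v_{2} + v_{8} = 2·v_{9}  ⟹  sig = ⟨2 | 2⟩
  P={3,4,7,8}:  v_{3} + v_{4} + v_{7} + v_{8} = 0  ⟹  sig = ⟨4 | 0⟩
  P={1,3,4,8}:  v_{1} + v_{3} + v_{4} + v_{8} = v_{5}  ⟹  sig = ⟨4 | 1⟩
  P={3,4,6,8}:  v_{3} + v_{4} + v_{6} + v_{8} = v_{9}  ⟹  sig = ⟨4 | 1⟩
  P={3,4,6,9}:  v_{3} + v_{4} + v_{6} + v_{9} = v_{2}  ⟹  sig = ⟨4 | 1⟩

Hence PRS(X_Σ) =
{ ⟨2 | 0⟩ ×2,  ⟨2 | 1⟩ ×3,  ⟨2 | 1 1 1⟩ ×3,  ⟨2 | 1 1 2⟩,  ⟨2 | 2⟩,  ⟨4 | 0⟩,  ⟨4 | 1⟩ ×3 }


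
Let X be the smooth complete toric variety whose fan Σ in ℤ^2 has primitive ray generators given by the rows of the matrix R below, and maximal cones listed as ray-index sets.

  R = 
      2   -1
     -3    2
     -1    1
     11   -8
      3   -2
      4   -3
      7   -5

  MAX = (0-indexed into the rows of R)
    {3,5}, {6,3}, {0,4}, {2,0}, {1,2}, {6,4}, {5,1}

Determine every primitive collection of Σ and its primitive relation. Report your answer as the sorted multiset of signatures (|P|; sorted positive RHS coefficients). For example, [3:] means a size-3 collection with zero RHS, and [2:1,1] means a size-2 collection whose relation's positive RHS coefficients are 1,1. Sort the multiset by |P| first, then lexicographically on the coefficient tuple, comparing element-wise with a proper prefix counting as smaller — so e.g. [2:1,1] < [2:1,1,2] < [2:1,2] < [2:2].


|primitive collections| = 14. Relations:

  P = {1,4}:  v_{1} + v_{4} = 0  ⟹  sig = [2:]
  P = {0,1}:  v_{0} + v_{1} = v_{2}  ⟹  sig = [2:1]
  P = {1,6}:  v_{1} + v_{6} = v_{5}  ⟹  sig = [2:1]
  P = {2,4}:  v_{2} + v_{4} = v_{0}  ⟹  sig = [2:1]
  P = {2,5}:  v_{2} + v_{5} = v_{4}  ⟹  sig = [2:1]
  P = {4,5}:  v_{4} + v_{5} = v_{6}  ⟹  sig = [2:1]
  P = {5,6}:  v_{5} + v_{6} = v_{3}  ⟹  sig = [2:1]
  P = {2,3}:  v_{2} + v_{3} = v_{4} + v_{6}  ⟹  sig = [2:1,1]
  P = {0,3}:  v_{0} + v_{3} = 2·v_{4} + v_{6}  ⟹  sig = [2:1,2]
  P = {0,5}:  v_{0} + v_{5} = 2·v_{4}  ⟹  sig = [2:2]
  P = {1,3}:  v_{1} + v_{3} = 2·v_{5}  ⟹  sig = [2:2]
  P = {2,6}:  v_{2} + v_{6} = 2·v_{4}  ⟹  sig = [2:2]
  P = {3,4}:  v_{3} + v_{4} = 2·v_{6}  ⟹  sig = [2:2]
  P = {0,6}:  v_{0} + v_{6} = 3·v_{4}  ⟹  sig = [2:3]

so the primitive-relation signature multiset is
{ [2:],  [2:1] ×6,  [2:1,1],  [2:1,2],  [2:2] ×4,  [2:3] }


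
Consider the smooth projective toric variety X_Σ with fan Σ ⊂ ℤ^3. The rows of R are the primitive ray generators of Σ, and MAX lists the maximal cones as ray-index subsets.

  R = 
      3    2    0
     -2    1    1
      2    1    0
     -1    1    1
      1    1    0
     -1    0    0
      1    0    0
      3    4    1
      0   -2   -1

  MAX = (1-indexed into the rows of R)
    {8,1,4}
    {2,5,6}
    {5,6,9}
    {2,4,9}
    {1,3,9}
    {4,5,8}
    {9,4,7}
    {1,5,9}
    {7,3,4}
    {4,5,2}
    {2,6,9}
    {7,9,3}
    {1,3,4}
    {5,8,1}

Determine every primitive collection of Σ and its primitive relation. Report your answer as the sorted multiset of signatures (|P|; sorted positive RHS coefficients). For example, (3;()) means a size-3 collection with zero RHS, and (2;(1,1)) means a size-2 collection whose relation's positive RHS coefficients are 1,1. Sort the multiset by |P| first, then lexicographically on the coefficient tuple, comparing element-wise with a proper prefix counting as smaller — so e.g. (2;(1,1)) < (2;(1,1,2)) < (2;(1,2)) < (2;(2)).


20 collections generate NE(X_Σ); each relation:

  P={6,7}:  v_{6} + v_{7} = 0  ⟹  sig = (2;())
  P={2,7}:  v_{2} + v_{7} = v_{4}  ⟹  sig = (2;(1))
  P={3,5}:  v_{3} + v_{5} = v_{1}  ⟹  sig = (2;(1))
  P={3,6}:  v_{3} + v_{6} = v_{5}  ⟹  sig = (2;(1))
  P={4,6}:  v_{4} + v_{6} = v_{2}  ⟹  sig = (2;(1))
  P={5,7}:  v_{5} + v_{7} = v_{3}  ⟹  sig = (2;(1))
  P={8,9}:  v_{8} + v_{9} = v_{1}  ⟹  sig = (2;(1))
  P={2,3}:  v_{2} + v_{3} = v_{4} + v_{5}  ⟹  sig = (2;(1,1))
  P={7,8}:  v_{7} + v_{8} = v_{1} + v_{3} + v_{4}  ⟹  sig = (2;(1,1,1))
  P={1,2}:  v_{1} + v_{2} = v_{4} + 2·v_{5}  ⟹  sig = (2;(1,2))
  P={3,8}:  v_{3} + v_{8} = 2·v_{1} + v_{4}  ⟹  sig = (2;(1,2))
  P={6,8}:  v_{6} + v_{8} = v_{4} + 3·v_{5}  ⟹  sig = (2;(1,3))
  P={1,6}:  v_{1} + v_{6} = 2·v_{5}  ⟹  sig = (2;(2))
  P={1,7}:  v_{1} + v_{7} = 2·v_{3}  ⟹  sig = (2;(2))
  P={2,8}:  v_{2} + v_{8} = 2·v_{4} + 3·v_{5}  ⟹  sig = (2;(2,3))
  P={4,5,9}:  v_{4} + v_{5} + v_{9} = 0  ⟹  sig = (3;())
  P={1,4,5}:  v_{1} + v_{4} + v_{5} = v_{8}  ⟹  sig = (3;(1))
  P={1,4,9}:  v_{1} + v_{4} + v_{9} = v_{3}  ⟹  sig = (3;(1))
  P={2,5,9}:  v_{2} + v_{5} + v_{9} = v_{6}  ⟹  sig = (3;(1))
  P={3,4,9}:  v_{3} + v_{4} + v_{9} = v_{7}  ⟹  sig = (3;(1))

so the primitive-relation signature multiset is
[(2;()), (2;(1)), (2;(1)), (2;(1)), (2;(1)), (2;(1)), (2;(1)), (2;(1,1)), (2;(1,1,1)), (2;(1,2)), (2;(1,2)), (2;(1,3)), (2;(2)), (2;(2)), (2;(2,3)), (3;()), (3;(1)), (3;(1)), (3;(1)), (3;(1))]


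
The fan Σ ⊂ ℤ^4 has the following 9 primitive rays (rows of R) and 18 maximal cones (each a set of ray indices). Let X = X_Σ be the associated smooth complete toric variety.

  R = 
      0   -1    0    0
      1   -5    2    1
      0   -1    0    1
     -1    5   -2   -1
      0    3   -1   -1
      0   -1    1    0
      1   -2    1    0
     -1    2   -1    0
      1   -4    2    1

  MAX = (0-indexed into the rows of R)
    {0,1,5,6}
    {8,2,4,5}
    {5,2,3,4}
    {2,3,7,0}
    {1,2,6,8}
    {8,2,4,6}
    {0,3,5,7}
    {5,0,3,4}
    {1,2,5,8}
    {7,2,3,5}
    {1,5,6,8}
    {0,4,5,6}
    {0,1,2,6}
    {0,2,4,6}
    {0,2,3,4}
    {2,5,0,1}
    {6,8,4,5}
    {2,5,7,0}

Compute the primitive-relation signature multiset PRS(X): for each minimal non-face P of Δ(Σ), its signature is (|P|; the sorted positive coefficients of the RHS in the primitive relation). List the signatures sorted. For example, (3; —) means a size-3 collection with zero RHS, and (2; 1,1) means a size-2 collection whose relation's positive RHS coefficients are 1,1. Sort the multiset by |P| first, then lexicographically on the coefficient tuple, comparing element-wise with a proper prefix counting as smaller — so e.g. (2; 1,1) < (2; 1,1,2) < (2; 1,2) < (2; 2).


Δ(Σ) — 9 vertices, 12 min non-faces:

  P = {1,3}:  v_{1} + v_{3} = 0  →  sig = (2; —)
  P = {6,7}:  v_{6} + v_{7} = 0  →  sig = (2; —)
  P = {0,8}:  v_{0} + v_{8} = v_{1}  →  sig = (2; 1)
  P = {1,4}:  v_{1} + v_{4} = v_{6}  →  sig = (2; 1)
  P = {3,6}:  v_{3} + v_{6} = v_{4}  →  sig = (2; 1)
  P = {4,7}:  v_{4} + v_{7} = v_{3}  →  sig = (2; 1)
  P = {7,8}:  v_{7} + v_{8} = v_{2} + v_{5}  →  sig = (2; 1,1)
  P = {1,7}:  v_{1} + v_{7} = v_{0} + v_{2} + v_{5}  →  sig = (2; 1,1,1)
  P = {3,8}:  v_{3} + v_{8} = v_{2} + v_{4} + v_{5}  →  sig = (2; 1,1,1)
  P = {2,5,6}:  v_{2} + v_{5} + v_{6} = v_{8}  →  sig = (3; 1)
  P = {0,2,4,5}:  v_{0} + v_{2} + v_{4} + v_{5} = 0  →  sig = (4; —)
  P = {0,2,3,5}:  v_{0} + v_{2} + v_{3} + v_{5} = v_{7}  →  sig = (4; 1)

Sorted signature multiset PRS(X):
{ (2; —) ×2,  (2; 1) ×4,  (2; 1,1),  (2; 1,1,1) ×2,  (3; 1),  (4; —),  (4; 1) }


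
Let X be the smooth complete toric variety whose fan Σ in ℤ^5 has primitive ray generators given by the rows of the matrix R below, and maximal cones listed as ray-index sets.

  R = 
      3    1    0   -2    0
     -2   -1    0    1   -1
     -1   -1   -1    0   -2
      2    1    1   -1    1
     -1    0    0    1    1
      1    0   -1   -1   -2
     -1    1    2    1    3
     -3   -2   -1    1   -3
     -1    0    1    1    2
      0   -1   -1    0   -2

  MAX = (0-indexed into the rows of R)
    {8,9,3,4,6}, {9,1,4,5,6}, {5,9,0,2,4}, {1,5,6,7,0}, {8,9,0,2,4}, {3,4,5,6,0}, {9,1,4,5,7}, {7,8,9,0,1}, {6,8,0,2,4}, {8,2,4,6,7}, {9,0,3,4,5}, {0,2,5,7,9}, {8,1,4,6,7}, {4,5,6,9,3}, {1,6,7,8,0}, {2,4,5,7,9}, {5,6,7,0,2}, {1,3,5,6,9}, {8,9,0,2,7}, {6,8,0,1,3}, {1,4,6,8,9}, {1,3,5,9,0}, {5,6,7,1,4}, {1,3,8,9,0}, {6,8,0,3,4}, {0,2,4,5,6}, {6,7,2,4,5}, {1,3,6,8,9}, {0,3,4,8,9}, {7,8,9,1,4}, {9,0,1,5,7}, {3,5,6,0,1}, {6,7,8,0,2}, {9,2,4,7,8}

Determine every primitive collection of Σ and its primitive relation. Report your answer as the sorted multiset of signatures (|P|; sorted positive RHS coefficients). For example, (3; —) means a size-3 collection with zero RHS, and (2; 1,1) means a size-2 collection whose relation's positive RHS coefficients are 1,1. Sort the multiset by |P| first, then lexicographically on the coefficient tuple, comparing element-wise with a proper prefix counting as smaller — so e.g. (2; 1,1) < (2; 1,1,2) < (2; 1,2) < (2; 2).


Σ has 10 primitive collections:

  {5,8}:  v_{5} + v_{8} = 0 — sig = (2; —)
  {1,2}:  v_{1} + v_{2} = v_{7} — sig = (2; 1)
  {2,3}:  v_{2} + v_{3} = v_{0} + v_{1} — sig = (2; 1,1)
  {3,7}:  v_{3} + v_{7} = v_{0} + 2·v_{1} — sig = (2; 1,2)
  {0,1,4}:  v_{0} + v_{1} + v_{4} = 0 — sig = (3; —)
  {0,4,7}:  v_{0} + v_{4} + v_{7} = v_{2} — sig = (3; 1)
  {0,6,9}:  v_{0} + v_{6} + v_{9} = v_{3} — sig = (3; 1)
  {2,6,9}:  v_{2} + v_{6} + v_{9} = v_{1} — sig = (3; 1)
  {1,3,4}:  v_{1} + v_{3} + v_{4} = v_{6} + v_{9} — sig = (3; 1,1)
  {6,7,9}:  v_{6} + v_{7} + v_{9} = 2·v_{1} — sig = (3; 2)

Signatures (|P|; sorted positive RHS coefficients), sorted:
[(2; —), (2; 1), (2; 1,1), (2; 1,2), (3; —), (3; 1), (3; 1), (3; 1), (3; 1,1), (3; 2)]


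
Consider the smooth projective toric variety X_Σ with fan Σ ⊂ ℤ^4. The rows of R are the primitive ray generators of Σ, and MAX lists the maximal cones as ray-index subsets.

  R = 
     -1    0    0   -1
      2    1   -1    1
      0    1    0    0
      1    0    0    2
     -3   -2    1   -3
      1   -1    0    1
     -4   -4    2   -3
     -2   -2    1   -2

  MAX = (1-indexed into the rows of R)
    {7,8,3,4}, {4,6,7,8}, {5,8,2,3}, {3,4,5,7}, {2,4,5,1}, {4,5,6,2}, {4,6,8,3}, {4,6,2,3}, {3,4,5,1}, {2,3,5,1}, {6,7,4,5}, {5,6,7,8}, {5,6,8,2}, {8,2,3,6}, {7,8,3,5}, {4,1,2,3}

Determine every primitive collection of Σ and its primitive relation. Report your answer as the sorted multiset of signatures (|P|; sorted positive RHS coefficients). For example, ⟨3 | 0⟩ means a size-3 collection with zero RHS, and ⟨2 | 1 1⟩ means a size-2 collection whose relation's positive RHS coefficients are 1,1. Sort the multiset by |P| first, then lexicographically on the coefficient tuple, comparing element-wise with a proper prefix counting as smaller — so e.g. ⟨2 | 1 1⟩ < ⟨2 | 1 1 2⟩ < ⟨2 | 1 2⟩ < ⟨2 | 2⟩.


9 collections generate NE(X_Σ); each relation:

  • {1,8}:  v_{1} + v_{8} = v_{5}  →  sig = ⟨2 | 1⟩
  • {2,7}:  v_{2} + v_{7} = v_{5} + v_{6}  →  sig = ⟨2 | 1 1⟩
  • {1,6}:  v_{1} + v_{6} = v_{2} + v_{4} + v_{5}  →  sig = ⟨2 | 1 1 1⟩
  • {1,7}:  v_{1} + v_{7} = v_{4} + 2·v_{5}  →  sig = ⟨2 | 1 2⟩
  • {2,4,8}:  v_{2} + v_{4} + v_{8} = v_{6}  →  sig = ⟨3 | 1⟩
  • {3,5,6}:  v_{3} + v_{5} + v_{6} = v_{8}  →  sig = ⟨3 | 1⟩
  • {4,5,8}:  v_{4} + v_{5} + v_{8} = v_{7}  →  sig = ⟨3 | 1⟩
  • {3,6,7}:  v_{3} + v_{6} + v_{7} = v_{4} + 2·v_{8}  →  sig = ⟨3 | 1 2⟩
  • {2,3,4,5}:  v_{2} + v_{3} + v_{4} + v_{5} = 0  →  sig = ⟨4 | 0⟩

Signatures (|P|; sorted positive RHS coefficients), sorted:
    ⟨2 | 1⟩
    ⟨2 | 1 1⟩
    ⟨2 | 1 1 1⟩
    ⟨2 | 1 2⟩
    ⟨3 | 1⟩
    ⟨3 | 1⟩
    ⟨3 | 1⟩
    ⟨3 | 1 2⟩
    ⟨4 | 0⟩


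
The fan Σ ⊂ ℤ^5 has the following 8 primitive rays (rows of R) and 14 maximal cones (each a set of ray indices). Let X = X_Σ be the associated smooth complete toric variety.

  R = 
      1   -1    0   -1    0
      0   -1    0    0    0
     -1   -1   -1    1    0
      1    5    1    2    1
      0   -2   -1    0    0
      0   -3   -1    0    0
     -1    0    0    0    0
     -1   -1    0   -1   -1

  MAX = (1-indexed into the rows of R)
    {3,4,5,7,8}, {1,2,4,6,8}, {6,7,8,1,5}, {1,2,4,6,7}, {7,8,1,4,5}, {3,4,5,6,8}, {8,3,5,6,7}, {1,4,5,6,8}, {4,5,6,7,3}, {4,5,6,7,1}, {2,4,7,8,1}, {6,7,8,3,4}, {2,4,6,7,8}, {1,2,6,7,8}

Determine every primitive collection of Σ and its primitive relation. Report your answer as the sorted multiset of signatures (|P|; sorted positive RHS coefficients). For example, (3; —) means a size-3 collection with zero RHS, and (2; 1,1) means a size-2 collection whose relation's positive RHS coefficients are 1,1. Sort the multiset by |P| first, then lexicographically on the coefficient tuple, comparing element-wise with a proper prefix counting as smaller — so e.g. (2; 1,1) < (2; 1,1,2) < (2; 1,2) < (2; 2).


Σ has 5 primitive collections:

  • {1,3}:  v_{1} + v_{3} = v_{5} ; sig = (2; 1)
  • {2,5}:  v_{2} + v_{5} = v_{6} ; sig = (2; 1)
  • {2,3}:  v_{2} + v_{3} = v_{4} + 2·v_{6} + v_{7} + v_{8} ; sig = (2; 1,1,1,2)
  • {1,4,6,7,8}:  v_{1} + v_{4} + v_{6} + v_{7} + v_{8} = 0 ; sig = (5; —)
  • {4,5,6,7,8}:  v_{4} + v_{5} + v_{6} + v_{7} + v_{8} = v_{3} ; sig = (5; 1)

Sorted signature multiset PRS(X):
[(2; 1), (2; 1), (2; 1,1,1,2), (5; —), (5; 1)]


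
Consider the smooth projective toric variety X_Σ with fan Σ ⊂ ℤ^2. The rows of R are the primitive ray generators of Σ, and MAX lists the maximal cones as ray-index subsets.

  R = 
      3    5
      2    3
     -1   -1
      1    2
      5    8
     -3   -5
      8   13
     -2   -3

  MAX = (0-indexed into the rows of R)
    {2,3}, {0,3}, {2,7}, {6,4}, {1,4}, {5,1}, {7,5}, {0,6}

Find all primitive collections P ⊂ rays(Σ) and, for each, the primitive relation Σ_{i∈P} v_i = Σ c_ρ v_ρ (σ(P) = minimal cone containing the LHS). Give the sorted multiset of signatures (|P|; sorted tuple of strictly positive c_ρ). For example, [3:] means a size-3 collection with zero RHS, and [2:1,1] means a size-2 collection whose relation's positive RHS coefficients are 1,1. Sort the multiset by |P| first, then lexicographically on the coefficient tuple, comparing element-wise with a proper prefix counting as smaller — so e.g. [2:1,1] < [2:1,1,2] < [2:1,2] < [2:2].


|primitive collections| = 20. Relations:

  {0,5}:  v_{0} + v_{5} = 0  so sig = [2:]
  {1,7}:  v_{1} + v_{7} = 0  so sig = [2:]
  {0,1}:  v_{0} + v_{1} = v_{4}  so sig = [2:1]
  {0,4}:  v_{0} + v_{4} = v_{6}  so sig = [2:1]
  {0,7}:  v_{0} + v_{7} = v_{3}  so sig = [2:1]
  {1,2}:  v_{1} + v_{2} = v_{3}  so sig = [2:1]
  {1,3}:  v_{1} + v_{3} = v_{0}  so sig = [2:1]
  {3,5}:  v_{3} + v_{5} = v_{7}  so sig = [2:1]
  {3,7}:  v_{3} + v_{7} = v_{2}  so sig = [2:1]
  {4,5}:  v_{4} + v_{5} = v_{1}  so sig = [2:1]
  {4,7}:  v_{4} + v_{7} = v_{0}  so sig = [2:1]
  {5,6}:  v_{5} + v_{6} = v_{4}  so sig = [2:1]
  {2,4}:  v_{2} + v_{4} = v_{0} + v_{3}  so sig = [2:1,1]
  {2,6}:  v_{2} + v_{6} = 2·v_{0} + v_{3}  so sig = [2:1,2]
  {0,2}:  v_{0} + v_{2} = 2·v_{3}  so sig = [2:2]
  {1,6}:  v_{1} + v_{6} = 2·v_{4}  so sig = [2:2]
  {2,5}:  v_{2} + v_{5} = 2·v_{7}  so sig = [2:2]
  {3,4}:  v_{3} + v_{4} = 2·v_{0}  so sig = [2:2]
  {6,7}:  v_{6} + v_{7} = 2·v_{0}  so sig = [2:2]
  {3,6}:  v_{3} + v_{6} = 3·v_{0}  so sig = [2:3]

so the primitive-relation signature multiset is
{ [2:] ×2,  [2:1] ×10,  [2:1,1],  [2:1,2],  [2:2] ×5,  [2:3] }


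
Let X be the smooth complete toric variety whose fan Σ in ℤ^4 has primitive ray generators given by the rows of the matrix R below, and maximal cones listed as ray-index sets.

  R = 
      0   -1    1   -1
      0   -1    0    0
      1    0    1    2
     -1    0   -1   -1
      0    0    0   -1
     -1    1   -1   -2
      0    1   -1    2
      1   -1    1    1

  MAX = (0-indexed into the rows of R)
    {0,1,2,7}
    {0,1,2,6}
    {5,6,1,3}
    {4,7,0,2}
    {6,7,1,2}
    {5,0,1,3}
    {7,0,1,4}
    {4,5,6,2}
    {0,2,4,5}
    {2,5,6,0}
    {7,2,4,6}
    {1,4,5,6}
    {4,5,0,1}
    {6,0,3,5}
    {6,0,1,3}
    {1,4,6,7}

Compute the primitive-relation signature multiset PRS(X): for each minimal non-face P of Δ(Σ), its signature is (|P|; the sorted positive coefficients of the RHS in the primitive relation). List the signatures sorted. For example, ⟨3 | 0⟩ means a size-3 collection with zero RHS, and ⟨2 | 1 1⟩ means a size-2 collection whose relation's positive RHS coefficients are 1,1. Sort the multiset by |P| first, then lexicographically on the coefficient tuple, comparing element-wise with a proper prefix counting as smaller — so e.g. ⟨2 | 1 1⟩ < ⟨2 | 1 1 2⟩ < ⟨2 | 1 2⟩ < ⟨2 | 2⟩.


Minimal non-faces — 9 found among 8 rays, 16 max cones:

  {3,7}:  v_{3} + v_{7} = v_{1}  so sig = ⟨2 | 1⟩
  {5,7}:  v_{5} + v_{7} = v_{4}  so sig = ⟨2 | 1⟩
  {2,3}:  v_{2} + v_{3} = v_{0} + v_{6}  so sig = ⟨2 | 1 1⟩
  {3,4}:  v_{3} + v_{4} = v_{1} + v_{5}  so sig = ⟨2 | 1 1⟩
  {0,4,6}:  v_{0} + v_{4} + v_{6} = 0  so sig = ⟨3 | 0⟩
  {1,2,5}:  v_{1} + v_{2} + v_{5} = 0  so sig = ⟨3 | 0⟩
  {1,2,4}:  v_{1} + v_{2} + v_{4} = v_{7}  so sig = ⟨3 | 1⟩
  {0,6,7}:  v_{0} + v_{6} + v_{7} = v_{1} + v_{2}  so sig = ⟨3 | 1 1⟩
  {0,1,5,6}:  v_{0} + v_{1} + v_{5} + v_{6} = v_{3}  so sig = ⟨4 | 1⟩

so the primitive-relation signature multiset is
    ⟨2 | 1⟩
    ⟨2 | 1⟩
    ⟨2 | 1 1⟩
    ⟨2 | 1 1⟩
    ⟨3 | 0⟩
    ⟨3 | 0⟩
    ⟨3 | 1⟩
    ⟨3 | 1 1⟩
    ⟨4 | 1⟩


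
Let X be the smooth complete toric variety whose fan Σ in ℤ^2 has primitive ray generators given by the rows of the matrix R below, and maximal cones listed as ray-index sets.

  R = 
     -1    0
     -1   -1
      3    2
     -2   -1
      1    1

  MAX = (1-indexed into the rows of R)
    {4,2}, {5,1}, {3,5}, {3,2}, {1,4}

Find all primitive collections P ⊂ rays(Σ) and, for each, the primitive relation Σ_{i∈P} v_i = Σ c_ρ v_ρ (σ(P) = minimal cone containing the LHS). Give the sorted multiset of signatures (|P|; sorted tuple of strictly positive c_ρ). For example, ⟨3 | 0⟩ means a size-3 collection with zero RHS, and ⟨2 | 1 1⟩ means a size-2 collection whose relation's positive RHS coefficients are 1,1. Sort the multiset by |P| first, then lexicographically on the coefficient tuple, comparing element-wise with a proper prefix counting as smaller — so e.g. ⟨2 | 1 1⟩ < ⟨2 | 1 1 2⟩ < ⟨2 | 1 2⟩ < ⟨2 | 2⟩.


Minimal non-faces — 5 found among 5 rays, 5 max cones:

  P={2,5}:  v_{2} + v_{5} = 0 ; sig = ⟨2 | 0⟩
  P={1,2}:  v_{1} + v_{2} = v_{4} ; sig = ⟨2 | 1⟩
  P={3,4}:  v_{3} + v_{4} = v_{5} ; sig = ⟨2 | 1⟩
  P={4,5}:  v_{4} + v_{5} = v_{1} ; sig = ⟨2 | 1⟩
  P={1,3}:  v_{1} + v_{3} = 2·v_{5} ; sig = ⟨2 | 2⟩

Hence PRS(X_Σ) =
[⟨2 | 0⟩, ⟨2 | 1⟩, ⟨2 | 1⟩, ⟨2 | 1⟩, ⟨2 | 2⟩]


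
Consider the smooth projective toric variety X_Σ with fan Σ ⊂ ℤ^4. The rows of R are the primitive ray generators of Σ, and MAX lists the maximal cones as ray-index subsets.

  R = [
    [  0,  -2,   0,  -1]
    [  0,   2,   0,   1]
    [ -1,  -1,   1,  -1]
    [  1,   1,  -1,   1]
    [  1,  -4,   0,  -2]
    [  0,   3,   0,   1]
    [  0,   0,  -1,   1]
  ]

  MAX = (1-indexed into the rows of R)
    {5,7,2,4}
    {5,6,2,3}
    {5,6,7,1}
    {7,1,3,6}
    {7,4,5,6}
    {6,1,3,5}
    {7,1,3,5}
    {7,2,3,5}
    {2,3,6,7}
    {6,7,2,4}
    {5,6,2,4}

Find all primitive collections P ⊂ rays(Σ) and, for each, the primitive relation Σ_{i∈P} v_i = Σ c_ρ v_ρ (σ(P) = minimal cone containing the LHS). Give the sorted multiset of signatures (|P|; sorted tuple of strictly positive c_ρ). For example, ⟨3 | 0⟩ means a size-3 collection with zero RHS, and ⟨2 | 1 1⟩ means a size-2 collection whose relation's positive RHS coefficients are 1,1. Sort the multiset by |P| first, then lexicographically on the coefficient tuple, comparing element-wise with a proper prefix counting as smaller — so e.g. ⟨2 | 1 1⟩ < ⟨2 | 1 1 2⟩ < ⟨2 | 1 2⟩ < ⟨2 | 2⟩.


Primitive collections (5):

  P = {1,2}:  v_{1} + v_{2} = 0  →  sig = ⟨2 | 0⟩
  P = {3,4}:  v_{3} + v_{4} = 0  →  sig = ⟨2 | 0⟩
  P = {1,4}:  v_{1} + v_{4} = v_{5} + v_{6} + v_{7}  →  sig = ⟨2 | 1 1 1⟩
  P = {2,5,6,7}:  v_{2} + v_{5} + v_{6} + v_{7} = v_{4}  →  sig = ⟨4 | 1⟩
  P = {3,5,6,7}:  v_{3} + v_{5} + v_{6} + v_{7} = v_{1}  →  sig = ⟨4 | 1⟩

so the primitive-relation signature multiset is
[⟨2 | 0⟩, ⟨2 | 0⟩, ⟨2 | 1 1 1⟩, ⟨4 | 1⟩, ⟨4 | 1⟩]


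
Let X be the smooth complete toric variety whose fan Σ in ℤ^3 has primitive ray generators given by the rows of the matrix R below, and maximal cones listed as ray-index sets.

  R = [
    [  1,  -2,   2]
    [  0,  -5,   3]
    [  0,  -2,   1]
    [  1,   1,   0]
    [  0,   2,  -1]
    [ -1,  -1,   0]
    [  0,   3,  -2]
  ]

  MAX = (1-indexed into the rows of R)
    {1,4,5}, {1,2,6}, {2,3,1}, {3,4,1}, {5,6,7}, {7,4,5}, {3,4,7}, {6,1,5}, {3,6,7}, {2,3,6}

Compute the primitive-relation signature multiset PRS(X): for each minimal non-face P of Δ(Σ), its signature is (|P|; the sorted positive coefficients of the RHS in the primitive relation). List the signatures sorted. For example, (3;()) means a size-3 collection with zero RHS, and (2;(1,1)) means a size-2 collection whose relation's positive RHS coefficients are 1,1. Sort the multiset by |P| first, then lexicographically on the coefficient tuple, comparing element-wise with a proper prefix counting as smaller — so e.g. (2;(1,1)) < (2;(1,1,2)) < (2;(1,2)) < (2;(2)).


Δ(Σ) — 7 vertices, 7 min non-faces:

  P = {3,5}:  v_{3} + v_{5} = 0  ⟹  sig = (2;())
  P = {4,6}:  v_{4} + v_{6} = 0  ⟹  sig = (2;())
  P = {1,7}:  v_{1} + v_{7} = v_{4}  ⟹  sig = (2;(1))
  P = {2,7}:  v_{2} + v_{7} = v_{3}  ⟹  sig = (2;(1))
  P = {2,4}:  v_{2} + v_{4} = v_{1} + v_{3}  ⟹  sig = (2;(1,1))
  P = {2,5}:  v_{2} + v_{5} = v_{1} + v_{6}  ⟹  sig = (2;(1,1))
  P = {1,3,6}:  v_{1} + v_{3} + v_{6} = v_{2}  ⟹  sig = (3;(1))

Signatures (|P|; sorted positive RHS coefficients), sorted:
    (2;())
    (2;())
    (2;(1))
    (2;(1))
    (2;(1,1))
    (2;(1,1))
    (3;(1))


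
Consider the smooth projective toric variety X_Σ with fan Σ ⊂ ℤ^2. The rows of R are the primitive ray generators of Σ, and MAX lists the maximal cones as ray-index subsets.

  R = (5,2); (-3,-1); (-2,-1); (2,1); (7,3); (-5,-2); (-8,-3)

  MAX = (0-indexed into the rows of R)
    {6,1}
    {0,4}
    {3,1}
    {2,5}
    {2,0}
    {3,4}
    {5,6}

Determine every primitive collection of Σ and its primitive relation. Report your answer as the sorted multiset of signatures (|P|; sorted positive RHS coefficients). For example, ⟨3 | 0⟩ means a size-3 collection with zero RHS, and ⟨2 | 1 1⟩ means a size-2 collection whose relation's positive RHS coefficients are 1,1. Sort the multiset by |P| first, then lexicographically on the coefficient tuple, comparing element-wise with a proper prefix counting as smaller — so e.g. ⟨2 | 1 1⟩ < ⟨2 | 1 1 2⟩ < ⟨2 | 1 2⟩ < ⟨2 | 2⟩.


Σ has 14 primitive collections:

  P = {0,5}:  v_{0} + v_{5} = 0 ; sig = ⟨2 | 0⟩
  P = {2,3}:  v_{2} + v_{3} = 0 ; sig = ⟨2 | 0⟩
  P = {0,1}:  v_{0} + v_{1} = v_{3} ; sig = ⟨2 | 1⟩
  P = {0,3}:  v_{0} + v_{3} = v_{4} ; sig = ⟨2 | 1⟩
  P = {0,6}:  v_{0} + v_{6} = v_{1} ; sig = ⟨2 | 1⟩
  P = {1,2}:  v_{1} + v_{2} = v_{5} ; sig = ⟨2 | 1⟩
  P = {1,5}:  v_{1} + v_{5} = v_{6} ; sig = ⟨2 | 1⟩
  P = {2,4}:  v_{2} + v_{4} = v_{0} ; sig = ⟨2 | 1⟩
  P = {3,5}:  v_{3} + v_{5} = v_{1} ; sig = ⟨2 | 1⟩
  P = {4,5}:  v_{4} + v_{5} = v_{3} ; sig = ⟨2 | 1⟩
  P = {4,6}:  v_{4} + v_{6} = v_{1} + v_{3} ; sig = ⟨2 | 1 1⟩
  P = {1,4}:  v_{1} + v_{4} = 2·v_{3} ; sig = ⟨2 | 2⟩
  P = {2,6}:  v_{2} + v_{6} = 2·v_{5} ; sig = ⟨2 | 2⟩
  P = {3,6}:  v_{3} + v_{6} = 2·v_{1} ; sig = ⟨2 | 2⟩

Sorted signature multiset PRS(X):
{ ⟨2 | 0⟩ ×2,  ⟨2 | 1⟩ ×8,  ⟨2 | 1 1⟩,  ⟨2 | 2⟩ ×3 }


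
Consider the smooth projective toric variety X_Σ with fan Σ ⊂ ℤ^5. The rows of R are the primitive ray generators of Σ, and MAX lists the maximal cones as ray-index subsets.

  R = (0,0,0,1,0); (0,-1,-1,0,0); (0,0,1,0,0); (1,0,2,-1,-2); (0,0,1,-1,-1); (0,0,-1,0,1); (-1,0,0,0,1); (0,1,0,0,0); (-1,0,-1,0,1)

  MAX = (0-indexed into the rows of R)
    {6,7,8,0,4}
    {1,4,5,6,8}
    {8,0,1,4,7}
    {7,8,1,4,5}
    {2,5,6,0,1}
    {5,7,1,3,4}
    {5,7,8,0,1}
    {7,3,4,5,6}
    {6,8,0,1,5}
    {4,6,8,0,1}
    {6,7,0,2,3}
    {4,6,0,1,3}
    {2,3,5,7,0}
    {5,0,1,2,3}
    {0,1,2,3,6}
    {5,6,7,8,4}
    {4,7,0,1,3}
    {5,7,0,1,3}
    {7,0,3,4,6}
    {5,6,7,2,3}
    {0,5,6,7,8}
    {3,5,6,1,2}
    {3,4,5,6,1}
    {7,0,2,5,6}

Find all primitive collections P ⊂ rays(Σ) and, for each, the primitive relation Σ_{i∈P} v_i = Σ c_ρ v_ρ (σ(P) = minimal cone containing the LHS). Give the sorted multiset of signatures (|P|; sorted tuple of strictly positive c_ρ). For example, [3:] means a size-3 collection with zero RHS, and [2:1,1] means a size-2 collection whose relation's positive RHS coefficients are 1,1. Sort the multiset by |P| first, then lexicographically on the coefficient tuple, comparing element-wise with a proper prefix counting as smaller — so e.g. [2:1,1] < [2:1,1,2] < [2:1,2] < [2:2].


7 collections generate NE(X_Σ); each relation:

  • {2,8}:  v_{2} + v_{8} = v_{6}  ⇒ sig = [2:1]
  • {3,8}:  v_{3} + v_{8} = v_{4}  ⇒ sig = [2:1]
  • {2,4}:  v_{2} + v_{4} = v_{3} + v_{6}  ⇒ sig = [2:1,1]
  • {0,4,5}:  v_{0} + v_{4} + v_{5} = 0  ⇒ sig = [3:]
  • {1,2,7}:  v_{1} + v_{2} + v_{7} = 0  ⇒ sig = [3:]
  • {1,6,7}:  v_{1} + v_{6} + v_{7} = v_{8}  ⇒ sig = [3:1]
  • {0,3,5,6}:  v_{0} + v_{3} + v_{5} + v_{6} = v_{2}  ⇒ sig = [4:1]

so the primitive-relation signature multiset is
    |P|=2: 3 collections, coeffs (1), (1), (1,1)
    |P|=3: 3 collections, coeffs (), (), (1)
    |P|=4: 1 collection, coeffs (1)


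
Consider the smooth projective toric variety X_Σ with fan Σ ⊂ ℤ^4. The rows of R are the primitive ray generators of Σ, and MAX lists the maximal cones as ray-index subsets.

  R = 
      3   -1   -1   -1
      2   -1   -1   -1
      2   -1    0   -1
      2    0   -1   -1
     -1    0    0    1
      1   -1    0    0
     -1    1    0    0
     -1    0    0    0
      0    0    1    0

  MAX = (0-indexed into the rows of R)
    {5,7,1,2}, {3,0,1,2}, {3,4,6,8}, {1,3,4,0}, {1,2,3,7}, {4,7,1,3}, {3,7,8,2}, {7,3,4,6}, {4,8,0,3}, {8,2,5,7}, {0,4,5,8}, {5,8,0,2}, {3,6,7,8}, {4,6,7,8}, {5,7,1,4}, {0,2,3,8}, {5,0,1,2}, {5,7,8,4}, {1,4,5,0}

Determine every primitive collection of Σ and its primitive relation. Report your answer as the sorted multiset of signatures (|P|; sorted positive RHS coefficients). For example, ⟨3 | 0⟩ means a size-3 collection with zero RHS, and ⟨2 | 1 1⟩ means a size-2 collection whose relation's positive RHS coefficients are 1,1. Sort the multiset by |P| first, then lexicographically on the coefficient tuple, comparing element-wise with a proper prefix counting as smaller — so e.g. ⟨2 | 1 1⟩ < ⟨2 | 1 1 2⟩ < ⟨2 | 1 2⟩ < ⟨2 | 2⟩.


9 collections generate NE(X_Σ); each relation:

  • {5,6}:  v_{5} + v_{6} = 0 ; sig = ⟨2 | 0⟩
  • {0,6}:  v_{0} + v_{6} = v_{3} ; sig = ⟨2 | 1⟩
  • {0,7}:  v_{0} + v_{7} = v_{1} ; sig = ⟨2 | 1⟩
  • {1,8}:  v_{1} + v_{8} = v_{2} ; sig = ⟨2 | 1⟩
  • {2,4}:  v_{2} + v_{4} = v_{5} ; sig = ⟨2 | 1⟩
  • {3,5}:  v_{3} + v_{5} = v_{0} ; sig = ⟨2 | 1⟩
  • {1,6}:  v_{1} + v_{6} = v_{3} + v_{7} ; sig = ⟨2 | 1 1⟩
  • {2,6}:  v_{2} + v_{6} = v_{3} + v_{7} + v_{8} ; sig = ⟨2 | 1 1 1⟩
  • {3,4,7,8}:  v_{3} + v_{4} + v_{7} + v_{8} = 0 ; sig = ⟨4 | 0⟩

Sorted signature multiset PRS(X):
[⟨2 | 0⟩, ⟨2 | 1⟩, ⟨2 | 1⟩, ⟨2 | 1⟩, ⟨2 | 1⟩, ⟨2 | 1⟩, ⟨2 | 1 1⟩, ⟨2 | 1 1 1⟩, ⟨4 | 0⟩]


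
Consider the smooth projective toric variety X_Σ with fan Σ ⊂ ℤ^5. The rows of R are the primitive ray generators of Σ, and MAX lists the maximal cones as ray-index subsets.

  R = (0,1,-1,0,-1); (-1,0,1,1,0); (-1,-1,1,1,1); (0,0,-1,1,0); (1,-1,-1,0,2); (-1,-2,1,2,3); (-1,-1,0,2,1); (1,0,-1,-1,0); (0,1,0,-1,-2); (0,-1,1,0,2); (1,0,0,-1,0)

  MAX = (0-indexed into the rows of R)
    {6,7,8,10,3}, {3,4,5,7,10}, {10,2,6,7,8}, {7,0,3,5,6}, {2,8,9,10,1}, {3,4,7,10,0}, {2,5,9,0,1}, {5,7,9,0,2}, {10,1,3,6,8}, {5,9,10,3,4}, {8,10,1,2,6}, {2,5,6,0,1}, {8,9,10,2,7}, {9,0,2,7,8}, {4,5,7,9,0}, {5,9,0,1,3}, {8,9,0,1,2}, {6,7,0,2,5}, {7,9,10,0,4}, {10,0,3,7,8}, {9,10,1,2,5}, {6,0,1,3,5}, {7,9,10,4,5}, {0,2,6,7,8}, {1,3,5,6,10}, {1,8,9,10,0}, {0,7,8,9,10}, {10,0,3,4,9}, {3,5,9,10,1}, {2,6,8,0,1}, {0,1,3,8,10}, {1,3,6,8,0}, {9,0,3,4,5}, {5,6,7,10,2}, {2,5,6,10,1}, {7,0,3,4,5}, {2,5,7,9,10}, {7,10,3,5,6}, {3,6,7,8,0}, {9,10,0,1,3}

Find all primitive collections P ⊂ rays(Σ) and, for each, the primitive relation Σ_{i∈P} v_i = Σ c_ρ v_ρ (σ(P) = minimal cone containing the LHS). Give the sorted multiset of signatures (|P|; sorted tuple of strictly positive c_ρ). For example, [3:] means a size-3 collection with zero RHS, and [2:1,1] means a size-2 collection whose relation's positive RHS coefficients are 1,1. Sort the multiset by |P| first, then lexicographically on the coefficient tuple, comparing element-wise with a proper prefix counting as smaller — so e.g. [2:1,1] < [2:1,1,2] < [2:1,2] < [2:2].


|primitive collections| = 13. Relations:

  P={1,7}:  v_{1} + v_{7} = 0  →  sig = [2:]
  P={2,3}:  v_{2} + v_{3} = v_{6}  →  sig = [2:1]
  P={4,8}:  v_{4} + v_{8} = v_{7}  →  sig = [2:1]
  P={5,8}:  v_{5} + v_{8} = v_{2}  →  sig = [2:1]
  P={6,9}:  v_{6} + v_{9} = v_{5}  →  sig = [2:1]
  P={1,4}:  v_{1} + v_{4} = v_{3} + v_{9}  →  sig = [2:1,1]
  P={2,4}:  v_{2} + v_{4} = v_{5} + v_{7}  →  sig = [2:1,1]
  P={4,6}:  v_{4} + v_{6} = v_{3} + v_{5} + v_{7}  →  sig = [2:1,1,1]
  P={0,2,10}:  v_{0} + v_{2} + v_{10} = 0  →  sig = [3:]
  P={3,8,9}:  v_{3} + v_{8} + v_{9} = 0  →  sig = [3:]
  P={0,6,10}:  v_{0} + v_{6} + v_{10} = v_{3}  →  sig = [3:1]
  P={3,7,9}:  v_{3} + v_{7} + v_{9} = v_{4}  →  sig = [3:1]
  P={0,5,10}:  v_{0} + v_{5} + v_{10} = v_{3} + v_{9}  →  sig = [3:1,1]

Hence PRS(X_Σ) =
    |P|=2: 8 collections, coeffs (), (1), (1), (1), (1), (1,1), (1,1), (1,1,1)
    |P|=3: 5 collections, coeffs (), (), (1), (1), (1,1)


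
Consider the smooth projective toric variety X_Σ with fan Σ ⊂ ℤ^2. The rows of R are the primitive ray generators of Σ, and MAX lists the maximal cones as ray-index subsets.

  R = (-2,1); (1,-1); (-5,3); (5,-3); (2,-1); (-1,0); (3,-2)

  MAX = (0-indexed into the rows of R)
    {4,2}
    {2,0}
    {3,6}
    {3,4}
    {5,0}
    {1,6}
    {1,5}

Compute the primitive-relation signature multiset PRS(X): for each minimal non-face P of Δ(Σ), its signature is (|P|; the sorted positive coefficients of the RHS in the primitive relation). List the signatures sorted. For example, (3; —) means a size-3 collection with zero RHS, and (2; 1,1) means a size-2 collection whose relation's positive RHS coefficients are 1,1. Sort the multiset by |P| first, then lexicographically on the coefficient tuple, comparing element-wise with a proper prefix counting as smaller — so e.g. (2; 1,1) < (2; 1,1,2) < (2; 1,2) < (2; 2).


|primitive collections| = 14. Relations:

  P = {0,4}:  v_{0} + v_{4} = 0 — sig = (2; —)
  P = {2,3}:  v_{2} + v_{3} = 0 — sig = (2; —)
  P = {0,1}:  v_{0} + v_{1} = v_{5} — sig = (2; 1)
  P = {0,3}:  v_{0} + v_{3} = v_{6} — sig = (2; 1)
  P = {0,6}:  v_{0} + v_{6} = v_{1} — sig = (2; 1)
  P = {1,4}:  v_{1} + v_{4} = v_{6} — sig = (2; 1)
  P = {2,6}:  v_{2} + v_{6} = v_{0} — sig = (2; 1)
  P = {4,5}:  v_{4} + v_{5} = v_{1} — sig = (2; 1)
  P = {4,6}:  v_{4} + v_{6} = v_{3} — sig = (2; 1)
  P = {3,5}:  v_{3} + v_{5} = v_{1} + v_{6} — sig = (2; 1,1)
  P = {1,2}:  v_{1} + v_{2} = 2·v_{0} — sig = (2; 2)
  P = {1,3}:  v_{1} + v_{3} = 2·v_{6} — sig = (2; 2)
  P = {5,6}:  v_{5} + v_{6} = 2·v_{1} — sig = (2; 2)
  P = {2,5}:  v_{2} + v_{5} = 3·v_{0} — sig = (2; 3)

Signatures (|P|; sorted positive RHS coefficients), sorted:
    (2; —)
    (2; —)
    (2; 1)
    (2; 1)
    (2; 1)
    (2; 1)
    (2; 1)
    (2; 1)
    (2; 1)
    (2; 1,1)
    (2; 2)
    (2; 2)
    (2; 2)
    (2; 3)


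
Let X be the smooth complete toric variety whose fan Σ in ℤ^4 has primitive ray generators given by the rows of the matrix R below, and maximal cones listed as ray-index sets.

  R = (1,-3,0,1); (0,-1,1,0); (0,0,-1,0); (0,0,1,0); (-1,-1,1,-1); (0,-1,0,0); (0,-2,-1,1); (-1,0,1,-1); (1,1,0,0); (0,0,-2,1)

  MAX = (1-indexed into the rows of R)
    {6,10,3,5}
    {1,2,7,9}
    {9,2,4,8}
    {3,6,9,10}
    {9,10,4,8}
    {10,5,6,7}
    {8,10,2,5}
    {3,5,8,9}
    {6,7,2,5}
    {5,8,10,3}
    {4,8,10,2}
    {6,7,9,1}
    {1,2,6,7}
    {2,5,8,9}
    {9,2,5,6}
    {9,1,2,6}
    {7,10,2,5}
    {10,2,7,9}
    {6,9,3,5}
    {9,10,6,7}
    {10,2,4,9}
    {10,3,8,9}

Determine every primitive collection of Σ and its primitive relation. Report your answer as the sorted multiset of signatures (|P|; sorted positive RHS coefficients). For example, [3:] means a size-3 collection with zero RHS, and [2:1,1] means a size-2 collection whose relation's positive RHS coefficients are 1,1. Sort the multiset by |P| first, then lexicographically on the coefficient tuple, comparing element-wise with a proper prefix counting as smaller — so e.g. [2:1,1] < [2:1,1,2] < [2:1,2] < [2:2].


Δ(Σ) — 10 vertices, 18 min non-faces:

  {3,4}:  v_{3} + v_{4} = 0 — sig = [2:]
  {2,3}:  v_{2} + v_{3} = v_{6} — sig = [2:1]
  {4,6}:  v_{4} + v_{6} = v_{2} — sig = [2:1]
  {6,8}:  v_{6} + v_{8} = v_{5} — sig = [2:1]
  {4,5}:  v_{4} + v_{5} = v_{2} + v_{8} — sig = [2:1,1]
  {7,8}:  v_{7} + v_{8} = v_{2} + v_{5} + v_{10} — sig = [2:1,1,1]
  {1,3}:  v_{1} + v_{3} = 2·v_{6} + v_{7} + v_{9} — sig = [2:1,1,2]
  {1,4}:  v_{1} + v_{4} = 2·v_{2} + v_{7} + v_{9} — sig = [2:1,1,2]
  {1,8}:  v_{1} + v_{8} = v_{2} + 2·v_{6} — sig = [2:1,2]
  {1,10}:  v_{1} + v_{10} = 2·v_{7} + v_{9} — sig = [2:1,2]
  {3,7}:  v_{3} + v_{7} = 2·v_{6} + v_{10} — sig = [2:1,2]
  {4,7}:  v_{4} + v_{7} = 2·v_{2} + v_{10} — sig = [2:1,2]
  {1,5}:  v_{1} + v_{5} = v_{2} + 3·v_{6} — sig = [2:1,3]
  {2,6,10}:  v_{2} + v_{6} + v_{10} = v_{7} — sig = [3:1]
  {5,9,10}:  v_{5} + v_{9} + v_{10} = v_{3} — sig = [3:1]
  {5,7,9}:  v_{5} + v_{7} + v_{9} = 2·v_{6} — sig = [3:2]
  {2,8,9,10}:  v_{2} + v_{8} + v_{9} + v_{10} = 0 — sig = [4:]
  {2,6,7,9}:  v_{2} + v_{6} + v_{7} + v_{9} = v_{1} — sig = [4:1]

Hence PRS(X_Σ) =
{ [2:],  [2:1] ×3,  [2:1,1],  [2:1,1,1],  [2:1,1,2] ×2,  [2:1,2] ×4,  [2:1,3],  [3:1] ×2,  [3:2],  [4:],  [4:1] }
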